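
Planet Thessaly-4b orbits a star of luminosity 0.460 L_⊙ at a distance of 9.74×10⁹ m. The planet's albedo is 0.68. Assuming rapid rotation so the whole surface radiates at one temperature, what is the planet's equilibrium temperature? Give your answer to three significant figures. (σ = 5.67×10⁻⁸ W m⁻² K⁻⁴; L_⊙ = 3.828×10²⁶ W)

T_eq ≈ 676 K

L = 0.460 × 3.828×10²⁶ = 1.76×10²⁶ W.
Flux: S = L/(4πd²) = 1.76×10²⁶/(4π×(9.74×10⁹)²) = 1.48×10⁵ W m⁻².
Energy balance: absorbed = emitted ⇒ πR²·S(1−A) = 4πR²·σT_eq⁴, so T_eq⁴ = S(1−A)/(4σ).
T_eq = [1.48×10⁵ × 0.32 / (4 × 5.67×10⁻⁸)]^(1/4) = (2.08×10¹¹)^(1/4) = 676 K.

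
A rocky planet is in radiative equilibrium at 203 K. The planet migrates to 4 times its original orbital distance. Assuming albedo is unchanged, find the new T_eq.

T_eq ≈ 102 K

T_eq ∝ L^(1/4) · d^(−1/2).
T′ = 203 / 4^(1/2) = 102 K.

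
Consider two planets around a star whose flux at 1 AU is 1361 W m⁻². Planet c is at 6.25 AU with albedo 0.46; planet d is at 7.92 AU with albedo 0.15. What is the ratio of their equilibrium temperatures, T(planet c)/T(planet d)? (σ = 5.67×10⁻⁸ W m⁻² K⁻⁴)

T₁/T₂ ≈ 1.005

T_eq = [S₀(1−A)/(4σd²)]^(1/4), so T ∝ (1−A)^(1/4) / √d.
T₁ = [1361×0.54/(4×5.67×10⁻⁸×6.25²)]^(1/4) = 95.44 K.
T₂ = [1361×0.85/(4×5.67×10⁻⁸×7.92²)]^(1/4) = 94.96 K.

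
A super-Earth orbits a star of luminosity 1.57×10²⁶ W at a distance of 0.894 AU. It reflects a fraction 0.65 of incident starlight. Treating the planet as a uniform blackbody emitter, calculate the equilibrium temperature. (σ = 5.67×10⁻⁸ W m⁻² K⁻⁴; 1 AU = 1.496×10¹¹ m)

d = 0.894 AU = 1.34×10¹¹ m.
Flux: S = L/(4πd²) = 1.57×10²⁶/(4π×(1.34×10¹¹)²) = 698 W m⁻².
Energy balance: absorbed = emitted ⇒ πR²·S(1−A) = 4πR²·σT_eq⁴, so T_eq⁴ = S(1−A)/(4σ).
T_eq = [698 × 0.35 / (4 × 5.67×10⁻⁸)]^(1/4) = (1.08×10⁹)^(1/4) = 181 K.

T_eq ≈ 181 K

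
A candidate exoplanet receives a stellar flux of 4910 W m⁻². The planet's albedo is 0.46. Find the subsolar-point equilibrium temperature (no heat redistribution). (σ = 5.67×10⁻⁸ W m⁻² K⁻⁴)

T_ss ≈ 465 K

At the subsolar point the surface absorbs S(1−A) and emits σT⁴ per unit area — no factor of 4, since only the local patch is in balance.
T = [4910 × 0.54 / 5.67×10⁻⁸]^(1/4) = (4.68×10¹⁰)^(1/4) = 465 K.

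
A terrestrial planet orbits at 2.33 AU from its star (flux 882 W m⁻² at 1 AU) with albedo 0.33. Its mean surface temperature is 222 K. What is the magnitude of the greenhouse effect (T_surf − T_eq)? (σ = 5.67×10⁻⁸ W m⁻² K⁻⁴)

ΔT ≈ 74.0 K

S = 882/2.33² = 162.5 W m⁻².
T_eq = [S(1−A)/(4σ)]^(1/4) = [162.5×0.67/(4×5.67×10⁻⁸)]^(1/4) = 148.0 K.
ΔT = T_surf − T_eq = 222 − 148.0.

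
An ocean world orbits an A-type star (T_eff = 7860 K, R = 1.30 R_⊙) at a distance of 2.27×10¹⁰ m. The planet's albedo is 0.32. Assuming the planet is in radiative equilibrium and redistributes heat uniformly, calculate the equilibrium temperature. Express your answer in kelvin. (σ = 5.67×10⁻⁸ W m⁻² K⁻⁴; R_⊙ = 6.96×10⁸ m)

R_⋆ = 1.30 × 6.96×10⁸ = 9.05×10⁸ m.
L = 4πR_⋆²σT_⋆⁴ = 4π(9.05×10⁸)² × 5.67×10⁻⁸ × (7860)⁴ = 2.23×10²⁷ W.
S = L/(4πd²) = 3.44×10⁵ W m⁻².
Energy balance: absorbed = emitted ⇒ πR²·S(1−A) = 4πR²·σT_eq⁴, so T_eq⁴ = S(1−A)/(4σ).
T_eq = [3.44×10⁵ × 0.68 / (4 × 5.67×10⁻⁸)]^(1/4) = (1.03×10¹²)^(1/4) = 1010 K.

T_eq ≈ 1010 K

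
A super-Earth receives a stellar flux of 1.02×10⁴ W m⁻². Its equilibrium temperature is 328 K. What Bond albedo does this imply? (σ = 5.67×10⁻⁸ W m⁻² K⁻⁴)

From T_eq⁴ = S(1−A)/(4σ): 1−A = 4σT_eq⁴/S.
1−A = 4 × 5.67×10⁻⁸ × (328)⁴ / 1.02×10⁴ = 0.257.

A ≈ 0.74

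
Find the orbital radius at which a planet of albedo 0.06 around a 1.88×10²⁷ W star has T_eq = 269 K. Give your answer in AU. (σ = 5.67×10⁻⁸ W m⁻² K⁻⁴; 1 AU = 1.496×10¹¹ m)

d ≈ 2.30 AU

From T_eq⁴ = L(1−A)/(16πσd²): d = √[L(1−A)/(16πσT_eq⁴)].
d = √[1.88×10²⁷ × 0.94 / (16π × 5.67×10⁻⁸ × (269)⁴)] = 3.44×10¹¹ m = 2.30 AU.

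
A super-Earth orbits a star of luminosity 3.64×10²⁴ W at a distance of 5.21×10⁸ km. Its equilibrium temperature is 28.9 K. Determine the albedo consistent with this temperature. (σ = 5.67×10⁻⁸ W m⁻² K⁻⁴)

A ≈ 0.85

d = 5.21×10⁸ km = 5.21×10¹¹ m.
Flux: S = L/(4πd²) = 3.64×10²⁴/(4π×(5.21×10¹¹)²) = 1.07 W m⁻².
From T_eq⁴ = S(1−A)/(4σ): 1−A = 4σT_eq⁴/S.
1−A = 4 × 5.67×10⁻⁸ × (28.9)⁴ / 1.07 = 0.148.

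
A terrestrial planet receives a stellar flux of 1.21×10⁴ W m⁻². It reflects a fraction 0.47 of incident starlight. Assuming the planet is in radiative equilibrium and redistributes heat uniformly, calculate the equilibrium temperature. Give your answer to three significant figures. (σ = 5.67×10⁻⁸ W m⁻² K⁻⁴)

Energy balance: absorbed = emitted ⇒ πR²·S(1−A) = 4πR²·σT_eq⁴, so T_eq⁴ = S(1−A)/(4σ).
T_eq = [1.21×10⁴ × 0.53 / (4 × 5.67×10⁻⁸)]^(1/4) = (2.83×10¹⁰)^(1/4) = 410 K.

T_eq ≈ 410 K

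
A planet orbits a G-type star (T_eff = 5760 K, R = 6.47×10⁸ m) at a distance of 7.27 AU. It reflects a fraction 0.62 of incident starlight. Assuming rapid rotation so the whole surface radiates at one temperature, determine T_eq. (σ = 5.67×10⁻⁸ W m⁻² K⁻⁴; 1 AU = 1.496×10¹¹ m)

d = 7.27 AU = 1.09×10¹² m.
L = 4πR_⋆²σT_⋆⁴ = 4π(6.47×10⁸)² × 5.67×10⁻⁸ × (5760)⁴ = 3.28×10²⁶ W.
S = L/(4πd²) = 22.1 W m⁻².
Energy balance: absorbed = emitted ⇒ πR²·S(1−A) = 4πR²·σT_eq⁴, so T_eq⁴ = S(1−A)/(4σ).
T_eq = [22.1 × 0.38 / (4 × 5.67×10⁻⁸)]^(1/4) = (3.70×10⁷)^(1/4) = 78.0 K.

T_eq ≈ 78.0 K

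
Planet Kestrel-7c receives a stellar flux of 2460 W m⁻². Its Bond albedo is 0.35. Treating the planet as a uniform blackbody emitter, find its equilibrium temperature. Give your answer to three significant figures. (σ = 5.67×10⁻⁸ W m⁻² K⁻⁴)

Energy balance: absorbed = emitted ⇒ πR²·S(1−A) = 4πR²·σT_eq⁴, so T_eq⁴ = S(1−A)/(4σ).
T_eq = [2460 × 0.65 / (4 × 5.67×10⁻⁸)]^(1/4) = (7.05×10⁹)^(1/4) = 290 K.

T_eq ≈ 290 K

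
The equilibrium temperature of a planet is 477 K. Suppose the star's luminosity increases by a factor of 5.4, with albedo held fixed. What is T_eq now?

T_eq ≈ 727 K

T_eq ∝ L^(1/4) · d^(−1/2).
T′ = 477 × 5.4^(1/4) = 727 K.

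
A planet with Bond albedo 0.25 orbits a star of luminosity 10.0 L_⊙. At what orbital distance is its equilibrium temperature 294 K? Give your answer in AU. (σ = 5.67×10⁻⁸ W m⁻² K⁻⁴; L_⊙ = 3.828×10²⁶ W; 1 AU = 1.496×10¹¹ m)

d ≈ 2.45 AU

L = 10.0 × 3.828×10²⁶ = 3.83×10²⁷ W.
From T_eq⁴ = L(1−A)/(16πσd²): d = √[L(1−A)/(16πσT_eq⁴)].
d = √[3.83×10²⁷ × 0.75 / (16π × 5.67×10⁻⁸ × (294)⁴)] = 3.67×10¹¹ m = 2.45 AU.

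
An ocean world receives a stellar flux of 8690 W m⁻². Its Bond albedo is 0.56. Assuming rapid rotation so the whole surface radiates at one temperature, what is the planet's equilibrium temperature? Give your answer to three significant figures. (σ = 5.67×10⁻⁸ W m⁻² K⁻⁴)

Energy balance: absorbed = emitted ⇒ πR²·S(1−A) = 4πR²·σT_eq⁴, so T_eq⁴ = S(1−A)/(4σ).
T_eq = [8690 × 0.44 / (4 × 5.67×10⁻⁸)]^(1/4) = (1.69×10¹⁰)^(1/4) = 360 K.

T_eq ≈ 360 K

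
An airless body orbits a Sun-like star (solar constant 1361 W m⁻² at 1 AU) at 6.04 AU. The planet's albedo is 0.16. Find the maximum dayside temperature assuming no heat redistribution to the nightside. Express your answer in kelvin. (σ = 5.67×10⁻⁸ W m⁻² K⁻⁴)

T_ss ≈ 153 K

Flux at 6.04 AU: S = 1361/6.04² = 37.3 W m⁻².
With no redistribution each surface element balances locally: S(1−A) = σT⁴.
T = [37.3 × 0.84 / 5.67×10⁻⁸]^(1/4) = (5.53×10⁸)^(1/4) = 153 K.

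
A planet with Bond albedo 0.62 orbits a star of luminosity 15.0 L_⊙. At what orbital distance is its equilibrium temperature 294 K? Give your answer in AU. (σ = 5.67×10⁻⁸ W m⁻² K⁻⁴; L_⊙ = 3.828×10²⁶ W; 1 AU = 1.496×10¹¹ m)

d ≈ 2.14 AU

L = 15.0 × 3.828×10²⁶ = 5.74×10²⁷ W.
From T_eq⁴ = L(1−A)/(16πσd²): d = √[L(1−A)/(16πσT_eq⁴)].
d = √[5.74×10²⁷ × 0.38 / (16π × 5.67×10⁻⁸ × (294)⁴)] = 3.20×10¹¹ m = 2.14 AU.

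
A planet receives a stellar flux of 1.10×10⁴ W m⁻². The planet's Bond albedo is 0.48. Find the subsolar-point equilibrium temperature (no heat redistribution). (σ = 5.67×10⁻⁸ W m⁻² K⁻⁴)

T_ss ≈ 564 K

At the subsolar point the surface absorbs S(1−A) and emits σT⁴ per unit area — no factor of 4, since only the local patch is in balance.
T = [1.10×10⁴ × 0.52 / 5.67×10⁻⁸]^(1/4) = (1.01×10¹¹)^(1/4) = 564 K.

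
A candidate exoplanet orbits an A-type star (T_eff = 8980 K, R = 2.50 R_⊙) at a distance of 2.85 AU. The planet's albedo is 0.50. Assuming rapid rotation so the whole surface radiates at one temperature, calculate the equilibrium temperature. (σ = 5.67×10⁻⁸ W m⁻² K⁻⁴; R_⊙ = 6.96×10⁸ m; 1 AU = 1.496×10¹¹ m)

R_⋆ = 2.50 × 6.96×10⁸ = 1.74×10⁹ m.
d = 2.85 AU = 4.26×10¹¹ m.
L = 4πR_⋆²σT_⋆⁴ = 4π(1.74×10⁹)² × 5.67×10⁻⁸ × (8980)⁴ = 1.40×10²⁸ W.
S = L/(4πd²) = 6140 W m⁻².
Energy balance: absorbed = emitted ⇒ πR²·S(1−A) = 4πR²·σT_eq⁴, so T_eq⁴ = S(1−A)/(4σ).
T_eq = [6140 × 0.50 / (4 × 5.67×10⁻⁸)]^(1/4) = (1.35×10¹⁰)^(1/4) = 341 K.

T_eq ≈ 341 K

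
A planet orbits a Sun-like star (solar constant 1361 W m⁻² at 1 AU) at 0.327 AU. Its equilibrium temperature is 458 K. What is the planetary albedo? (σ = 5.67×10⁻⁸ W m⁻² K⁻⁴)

Flux at 0.327 AU: S = 1361/0.327² = 1.27×10⁴ W m⁻².
From T_eq⁴ = S(1−A)/(4σ): 1−A = 4σT_eq⁴/S.
1−A = 4 × 5.67×10⁻⁸ × (458)⁴ / 1.27×10⁴ = 0.784.

A ≈ 0.22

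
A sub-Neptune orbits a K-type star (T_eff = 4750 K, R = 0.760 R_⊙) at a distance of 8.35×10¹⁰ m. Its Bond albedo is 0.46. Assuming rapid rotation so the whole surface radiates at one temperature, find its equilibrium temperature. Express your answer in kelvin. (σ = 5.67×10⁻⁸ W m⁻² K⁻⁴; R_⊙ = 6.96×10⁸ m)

R_⋆ = 0.760 × 6.96×10⁸ = 5.29×10⁸ m.
L = 4πR_⋆²σT_⋆⁴ = 4π(5.29×10⁸)² × 5.67×10⁻⁸ × (4750)⁴ = 1.01×10²⁶ W.
S = L/(4πd²) = 1160 W m⁻².
Energy balance: absorbed = emitted ⇒ πR²·S(1−A) = 4πR²·σT_eq⁴, so T_eq⁴ = S(1−A)/(4σ).
T_eq = [1160 × 0.54 / (4 × 5.67×10⁻⁸)]^(1/4) = (2.76×10⁹)^(1/4) = 229 K.

T_eq ≈ 229 K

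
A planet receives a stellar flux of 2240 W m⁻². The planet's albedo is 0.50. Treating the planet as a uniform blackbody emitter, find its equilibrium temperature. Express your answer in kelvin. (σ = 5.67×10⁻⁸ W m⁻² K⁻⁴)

Energy balance: absorbed = emitted ⇒ πR²·S(1−A) = 4πR²·σT_eq⁴, so T_eq⁴ = S(1−A)/(4σ).
T_eq = [2240 × 0.50 / (4 × 5.67×10⁻⁸)]^(1/4) = (4.94×10⁹)^(1/4) = 265 K.

T_eq ≈ 265 K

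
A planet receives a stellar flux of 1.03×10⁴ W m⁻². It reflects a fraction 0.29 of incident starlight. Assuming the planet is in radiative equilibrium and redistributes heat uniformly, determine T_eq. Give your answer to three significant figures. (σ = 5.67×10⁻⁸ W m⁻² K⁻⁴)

Energy balance: absorbed = emitted ⇒ πR²·S(1−A) = 4πR²·σT_eq⁴, so T_eq⁴ = S(1−A)/(4σ).
T_eq = [1.03×10⁴ × 0.71 / (4 × 5.67×10⁻⁸)]^(1/4) = (3.22×10¹⁰)^(1/4) = 424 K.

T_eq ≈ 424 K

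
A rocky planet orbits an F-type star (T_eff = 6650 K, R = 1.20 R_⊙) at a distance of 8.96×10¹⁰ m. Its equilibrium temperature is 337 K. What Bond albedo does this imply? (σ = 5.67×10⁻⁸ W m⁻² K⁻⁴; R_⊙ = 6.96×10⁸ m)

A ≈ 0.70

R_⋆ = 1.20 × 6.96×10⁸ = 8.35×10⁸ m.
L = 4πR_⋆²σT_⋆⁴ = 4π(8.35×10⁸)² × 5.67×10⁻⁸ × (6650)⁴ = 9.72×10²⁶ W.
S = L/(4πd²) = 9630 W m⁻².
From T_eq⁴ = S(1−A)/(4σ): 1−A = 4σT_eq⁴/S.
1−A = 4 × 5.67×10⁻⁸ × (337)⁴ / 9630 = 0.304.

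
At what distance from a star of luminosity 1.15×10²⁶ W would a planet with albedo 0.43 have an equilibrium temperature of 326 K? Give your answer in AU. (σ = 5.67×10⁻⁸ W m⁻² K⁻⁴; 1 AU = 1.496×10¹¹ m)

From T_eq⁴ = L(1−A)/(16πσd²): d = √[L(1−A)/(16πσT_eq⁴)].
d = √[1.15×10²⁶ × 0.57 / (16π × 5.67×10⁻⁸ × (326)⁴)] = 4.51×10¹⁰ m = 0.302 AU.

d ≈ 0.302 AU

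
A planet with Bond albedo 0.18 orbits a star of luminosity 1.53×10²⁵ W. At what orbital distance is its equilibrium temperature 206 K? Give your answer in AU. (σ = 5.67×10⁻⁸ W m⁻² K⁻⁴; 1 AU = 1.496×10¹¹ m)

d ≈ 0.330 AU

From T_eq⁴ = L(1−A)/(16πσd²): d = √[L(1−A)/(16πσT_eq⁴)].
d = √[1.53×10²⁵ × 0.82 / (16π × 5.67×10⁻⁸ × (206)⁴)] = 4.94×10¹⁰ m = 0.330 AU.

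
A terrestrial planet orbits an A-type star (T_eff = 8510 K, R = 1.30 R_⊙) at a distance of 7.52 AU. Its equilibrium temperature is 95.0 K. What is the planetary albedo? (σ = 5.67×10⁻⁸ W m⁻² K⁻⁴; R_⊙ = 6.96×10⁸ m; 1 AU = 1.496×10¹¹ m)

A ≈ 0.90

R_⋆ = 1.30 × 6.96×10⁸ = 9.05×10⁸ m.
d = 7.52 AU = 1.12×10¹² m.
L = 4πR_⋆²σT_⋆⁴ = 4π(9.05×10⁸)² × 5.67×10⁻⁸ × (8510)⁴ = 3.06×10²⁷ W.
S = L/(4πd²) = 192 W m⁻².
From T_eq⁴ = S(1−A)/(4σ): 1−A = 4σT_eq⁴/S.
1−A = 4 × 5.67×10⁻⁸ × (95.0)⁴ / 192 = 0.096.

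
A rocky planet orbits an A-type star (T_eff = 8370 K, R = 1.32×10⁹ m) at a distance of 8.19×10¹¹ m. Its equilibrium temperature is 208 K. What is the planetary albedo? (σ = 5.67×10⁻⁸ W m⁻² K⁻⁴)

A ≈ 0.41

L = 4πR_⋆²σT_⋆⁴ = 4π(1.32×10⁹)² × 5.67×10⁻⁸ × (8370)⁴ = 6.09×10²⁷ W.
S = L/(4πd²) = 723 W m⁻².
From T_eq⁴ = S(1−A)/(4σ): 1−A = 4σT_eq⁴/S.
1−A = 4 × 5.67×10⁻⁸ × (208)⁴ / 723 = 0.587.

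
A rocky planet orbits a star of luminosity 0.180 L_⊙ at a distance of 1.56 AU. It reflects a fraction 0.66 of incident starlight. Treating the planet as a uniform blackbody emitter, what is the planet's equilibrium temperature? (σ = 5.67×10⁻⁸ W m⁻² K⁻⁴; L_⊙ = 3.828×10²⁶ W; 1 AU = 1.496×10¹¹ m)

d = 1.56 AU = 2.33×10¹¹ m.
L = 0.180 × 3.828×10²⁶ = 6.89×10²⁵ W.
Flux: S = L/(4πd²) = 6.89×10²⁵/(4π×(2.33×10¹¹)²) = 101 W m⁻².
Energy balance: absorbed = emitted ⇒ πR²·S(1−A) = 4πR²·σT_eq⁴, so T_eq⁴ = S(1−A)/(4σ).
T_eq = [101 × 0.34 / (4 × 5.67×10⁻⁸)]^(1/4) = (1.51×10⁸)^(1/4) = 111 K.

T_eq ≈ 111 K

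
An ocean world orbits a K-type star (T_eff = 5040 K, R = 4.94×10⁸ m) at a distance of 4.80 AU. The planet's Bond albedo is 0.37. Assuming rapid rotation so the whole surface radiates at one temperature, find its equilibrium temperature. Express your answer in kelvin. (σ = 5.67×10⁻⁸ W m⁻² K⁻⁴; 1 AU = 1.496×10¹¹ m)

d = 4.80 AU = 7.18×10¹¹ m.
L = 4πR_⋆²σT_⋆⁴ = 4π(4.94×10⁸)² × 5.67×10⁻⁸ × (5040)⁴ = 1.12×10²⁶ W.
S = L/(4πd²) = 17.3 W m⁻².
Energy balance: absorbed = emitted ⇒ πR²·S(1−A) = 4πR²·σT_eq⁴, so T_eq⁴ = S(1−A)/(4σ).
T_eq = [17.3 × 0.63 / (4 × 5.67×10⁻⁸)]^(1/4) = (4.81×10⁷)^(1/4) = 83.3 K.

T_eq ≈ 83.3 K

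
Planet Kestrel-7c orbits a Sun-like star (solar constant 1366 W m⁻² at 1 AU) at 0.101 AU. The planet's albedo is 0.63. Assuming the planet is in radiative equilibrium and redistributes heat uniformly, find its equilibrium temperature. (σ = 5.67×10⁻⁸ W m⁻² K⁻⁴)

Flux at 0.101 AU: S = 1366/0.101² = 1.34×10⁵ W m⁻².
Energy balance: absorbed = emitted ⇒ πR²·S(1−A) = 4πR²·σT_eq⁴, so T_eq⁴ = S(1−A)/(4σ).
T_eq = [1.34×10⁵ × 0.37 / (4 × 5.67×10⁻⁸)]^(1/4) = (2.18×10¹¹)^(1/4) = 684 K.

T_eq ≈ 684 K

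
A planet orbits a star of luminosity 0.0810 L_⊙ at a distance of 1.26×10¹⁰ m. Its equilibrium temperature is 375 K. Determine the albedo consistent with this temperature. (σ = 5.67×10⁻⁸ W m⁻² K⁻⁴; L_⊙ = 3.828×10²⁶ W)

L = 0.0810 × 3.828×10²⁶ = 3.10×10²⁵ W.
Flux: S = L/(4πd²) = 3.10×10²⁵/(4π×(1.26×10¹⁰)²) = 1.55×10⁴ W m⁻².
From T_eq⁴ = S(1−A)/(4σ): 1−A = 4σT_eq⁴/S.
1−A = 4 × 5.67×10⁻⁸ × (375)⁴ / 1.55×10⁴ = 0.289.

A ≈ 0.71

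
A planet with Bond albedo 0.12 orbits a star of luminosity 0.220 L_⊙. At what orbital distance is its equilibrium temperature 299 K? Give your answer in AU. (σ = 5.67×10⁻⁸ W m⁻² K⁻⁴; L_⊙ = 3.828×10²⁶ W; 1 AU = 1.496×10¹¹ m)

d ≈ 0.381 AU

L = 0.220 × 3.828×10²⁶ = 8.42×10²⁵ W.
From T_eq⁴ = L(1−A)/(16πσd²): d = √[L(1−A)/(16πσT_eq⁴)].
d = √[8.42×10²⁵ × 0.88 / (16π × 5.67×10⁻⁸ × (299)⁴)] = 5.70×10¹⁰ m = 0.381 AU.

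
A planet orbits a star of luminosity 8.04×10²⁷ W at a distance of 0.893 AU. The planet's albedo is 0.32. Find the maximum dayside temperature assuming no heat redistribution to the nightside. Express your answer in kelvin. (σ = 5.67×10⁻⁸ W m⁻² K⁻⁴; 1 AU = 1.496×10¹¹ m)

T_ss ≈ 810 K

d = 0.893 AU = 1.34×10¹¹ m.
Flux: S = L/(4πd²) = 8.04×10²⁷/(4π×(1.34×10¹¹)²) = 3.58×10⁴ W m⁻².
With no redistribution each surface element balances locally: S(1−A) = σT⁴.
T = [3.58×10⁴ × 0.68 / 5.67×10⁻⁸]^(1/4) = (4.30×10¹¹)^(1/4) = 810 K.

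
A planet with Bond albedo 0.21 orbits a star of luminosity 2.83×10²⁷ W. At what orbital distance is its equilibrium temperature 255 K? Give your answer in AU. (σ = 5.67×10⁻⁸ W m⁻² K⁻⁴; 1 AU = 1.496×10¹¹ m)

From T_eq⁴ = L(1−A)/(16πσd²): d = √[L(1−A)/(16πσT_eq⁴)].
d = √[2.83×10²⁷ × 0.79 / (16π × 5.67×10⁻⁸ × (255)⁴)] = 4.31×10¹¹ m = 2.88 AU.

d ≈ 2.88 AU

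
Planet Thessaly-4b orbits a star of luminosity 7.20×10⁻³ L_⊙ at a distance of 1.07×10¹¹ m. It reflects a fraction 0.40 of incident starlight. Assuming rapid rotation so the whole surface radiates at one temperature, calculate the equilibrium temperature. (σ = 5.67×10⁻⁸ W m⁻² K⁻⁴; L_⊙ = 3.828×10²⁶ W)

T_eq ≈ 84.4 K

L = 7.20×10⁻³ × 3.828×10²⁶ = 2.76×10²⁴ W.
Flux: S = L/(4πd²) = 2.76×10²⁴/(4π×(1.07×10¹¹)²) = 19.2 W m⁻².
Energy balance: absorbed = emitted ⇒ πR²·S(1−A) = 4πR²·σT_eq⁴, so T_eq⁴ = S(1−A)/(4σ).
T_eq = [19.2 × 0.60 / (4 × 5.67×10⁻⁸)]^(1/4) = (5.07×10⁷)^(1/4) = 84.4 K.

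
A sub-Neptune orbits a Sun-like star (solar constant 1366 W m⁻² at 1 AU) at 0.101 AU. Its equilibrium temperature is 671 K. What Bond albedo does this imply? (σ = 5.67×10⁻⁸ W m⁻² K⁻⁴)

A ≈ 0.66

Flux at 0.101 AU: S = 1366/0.101² = 1.34×10⁵ W m⁻².
From T_eq⁴ = S(1−A)/(4σ): 1−A = 4σT_eq⁴/S.
1−A = 4 × 5.67×10⁻⁸ × (671)⁴ / 1.34×10⁵ = 0.343.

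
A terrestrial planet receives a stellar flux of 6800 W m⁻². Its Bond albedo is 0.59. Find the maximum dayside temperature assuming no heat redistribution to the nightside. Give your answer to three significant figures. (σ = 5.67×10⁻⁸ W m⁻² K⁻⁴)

T_ss ≈ 471 K

With no redistribution each surface element balances locally: S(1−A) = σT⁴.
T = [6800 × 0.41 / 5.67×10⁻⁸]^(1/4) = (4.92×10¹⁰)^(1/4) = 471 K.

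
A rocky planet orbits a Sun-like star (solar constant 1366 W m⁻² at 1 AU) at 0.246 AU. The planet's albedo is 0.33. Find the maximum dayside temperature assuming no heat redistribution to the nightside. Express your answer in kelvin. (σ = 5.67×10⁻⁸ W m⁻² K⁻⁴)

T_ss ≈ 719 K

Flux at 0.246 AU: S = 1366/0.246² = 2.26×10⁴ W m⁻².
With no redistribution each surface element balances locally: S(1−A) = σT⁴.
T = [2.26×10⁴ × 0.67 / 5.67×10⁻⁸]^(1/4) = (2.67×10¹¹)^(1/4) = 719 K.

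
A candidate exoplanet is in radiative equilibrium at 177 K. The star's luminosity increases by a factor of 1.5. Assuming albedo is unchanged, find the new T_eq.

T_eq ≈ 196 K

T_eq ∝ L^(1/4) · d^(−1/2).
T′ = 177 × 1.5^(1/4) = 196 K.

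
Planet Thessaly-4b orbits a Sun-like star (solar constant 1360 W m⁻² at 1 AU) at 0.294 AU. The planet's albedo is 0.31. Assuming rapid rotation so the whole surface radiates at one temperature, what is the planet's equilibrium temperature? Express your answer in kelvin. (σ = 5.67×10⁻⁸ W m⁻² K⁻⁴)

T_eq ≈ 468 K

Flux at 0.294 AU: S = 1360/0.294² = 1.57×10⁴ W m⁻².
Energy balance: absorbed = emitted ⇒ πR²·S(1−A) = 4πR²·σT_eq⁴, so T_eq⁴ = S(1−A)/(4σ).
T_eq = [1.57×10⁴ × 0.69 / (4 × 5.67×10⁻⁸)]^(1/4) = (4.79×10¹⁰)^(1/4) = 468 K.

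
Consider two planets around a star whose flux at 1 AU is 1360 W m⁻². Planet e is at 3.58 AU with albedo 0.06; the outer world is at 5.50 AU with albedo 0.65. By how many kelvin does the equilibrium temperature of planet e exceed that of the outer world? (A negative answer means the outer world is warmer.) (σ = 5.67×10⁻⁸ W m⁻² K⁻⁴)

T_eq = [S₀(1−A)/(4σd²)]^(1/4), so T ∝ (1−A)^(1/4) / √d.
T₁ = [1360×0.94/(4×5.67×10⁻⁸×3.58²)]^(1/4) = 144.82 K.
T₂ = [1360×0.35/(4×5.67×10⁻⁸×5.50²)]^(1/4) = 91.27 K.

ΔT ≈ 53.5 K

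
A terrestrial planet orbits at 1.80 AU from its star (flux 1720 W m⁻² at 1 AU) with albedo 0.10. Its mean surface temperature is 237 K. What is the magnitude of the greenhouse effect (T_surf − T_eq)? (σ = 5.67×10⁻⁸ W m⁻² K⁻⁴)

ΔT ≈ 22.8 K

S = 1720/1.80² = 530.9 W m⁻².
T_eq = [S(1−A)/(4σ)]^(1/4) = [530.9×0.90/(4×5.67×10⁻⁸)]^(1/4) = 214.2 K.
ΔT = T_surf − T_eq = 237 − 214.2.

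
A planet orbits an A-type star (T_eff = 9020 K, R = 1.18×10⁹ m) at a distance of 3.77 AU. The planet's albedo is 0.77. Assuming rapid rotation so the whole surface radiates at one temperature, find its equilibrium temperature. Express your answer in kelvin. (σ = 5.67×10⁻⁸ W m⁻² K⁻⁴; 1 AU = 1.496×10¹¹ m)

d = 3.77 AU = 5.64×10¹¹ m.
L = 4πR_⋆²σT_⋆⁴ = 4π(1.18×10⁹)² × 5.67×10⁻⁸ × (9020)⁴ = 6.57×10²⁷ W.
S = L/(4πd²) = 1640 W m⁻².
Energy balance: absorbed = emitted ⇒ πR²·S(1−A) = 4πR²·σT_eq⁴, so T_eq⁴ = S(1−A)/(4σ).
T_eq = [1640 × 0.23 / (4 × 5.67×10⁻⁸)]^(1/4) = (1.67×10⁹)^(1/4) = 202 K.

T_eq ≈ 202 K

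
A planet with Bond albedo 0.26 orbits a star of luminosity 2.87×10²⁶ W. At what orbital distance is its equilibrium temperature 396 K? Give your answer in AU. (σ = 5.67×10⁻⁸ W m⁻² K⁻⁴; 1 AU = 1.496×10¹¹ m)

d ≈ 0.368 AU

From T_eq⁴ = L(1−A)/(16πσd²): d = √[L(1−A)/(16πσT_eq⁴)].
d = √[2.87×10²⁶ × 0.74 / (16π × 5.67×10⁻⁸ × (396)⁴)] = 5.50×10¹⁰ m = 0.368 AU.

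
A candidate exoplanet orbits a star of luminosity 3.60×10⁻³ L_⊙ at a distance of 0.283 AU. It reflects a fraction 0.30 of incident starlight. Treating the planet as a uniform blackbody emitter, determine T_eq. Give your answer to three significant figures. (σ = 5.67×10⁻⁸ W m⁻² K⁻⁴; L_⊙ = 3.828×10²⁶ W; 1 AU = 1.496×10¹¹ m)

d = 0.283 AU = 4.23×10¹⁰ m.
L = 3.60×10⁻³ × 3.828×10²⁶ = 1.38×10²⁴ W.
Flux: S = L/(4πd²) = 1.38×10²⁴/(4π×(4.23×10¹⁰)²) = 61.2 W m⁻².
Energy balance: absorbed = emitted ⇒ πR²·S(1−A) = 4πR²·σT_eq⁴, so T_eq⁴ = S(1−A)/(4σ).
T_eq = [61.2 × 0.70 / (4 × 5.67×10⁻⁸)]^(1/4) = (1.89×10⁸)^(1/4) = 117 K.

T_eq ≈ 117 K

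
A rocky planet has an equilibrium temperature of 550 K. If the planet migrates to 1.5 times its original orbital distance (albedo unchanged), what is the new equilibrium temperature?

T_eq ∝ L^(1/4) · d^(−1/2).
T′ = 550 / 1.5^(1/2) = 449 K.

T_eq ≈ 449 K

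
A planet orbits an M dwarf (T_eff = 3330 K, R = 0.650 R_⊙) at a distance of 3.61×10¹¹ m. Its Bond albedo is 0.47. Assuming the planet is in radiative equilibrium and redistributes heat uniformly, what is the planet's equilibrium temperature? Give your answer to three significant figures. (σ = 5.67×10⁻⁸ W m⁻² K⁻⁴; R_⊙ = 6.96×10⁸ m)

T_eq ≈ 71.1 K

R_⋆ = 0.650 × 6.96×10⁸ = 4.52×10⁸ m.
L = 4πR_⋆²σT_⋆⁴ = 4π(4.52×10⁸)² × 5.67×10⁻⁸ × (3330)⁴ = 1.79×10²⁵ W.
S = L/(4πd²) = 10.9 W m⁻².
Energy balance: absorbed = emitted ⇒ πR²·S(1−A) = 4πR²·σT_eq⁴, so T_eq⁴ = S(1−A)/(4σ).
T_eq = [10.9 × 0.53 / (4 × 5.67×10⁻⁸)]^(1/4) = (2.56×10⁷)^(1/4) = 71.1 K.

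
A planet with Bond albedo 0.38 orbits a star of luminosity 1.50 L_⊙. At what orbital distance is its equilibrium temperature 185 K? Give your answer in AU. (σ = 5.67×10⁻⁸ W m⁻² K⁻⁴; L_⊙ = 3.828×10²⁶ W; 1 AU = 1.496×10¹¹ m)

L = 1.50 × 3.828×10²⁶ = 5.74×10²⁶ W.
From T_eq⁴ = L(1−A)/(16πσd²): d = √[L(1−A)/(16πσT_eq⁴)].
d = √[5.74×10²⁶ × 0.62 / (16π × 5.67×10⁻⁸ × (185)⁴)] = 3.27×10¹¹ m = 2.18 AU.

d ≈ 2.18 AU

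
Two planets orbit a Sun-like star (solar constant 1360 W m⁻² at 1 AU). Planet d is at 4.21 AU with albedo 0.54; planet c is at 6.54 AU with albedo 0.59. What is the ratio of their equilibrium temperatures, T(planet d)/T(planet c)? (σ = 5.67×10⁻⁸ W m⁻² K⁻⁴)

T_eq = [S₀(1−A)/(4σd²)]^(1/4), so T ∝ (1−A)^(1/4) / √d.
T₁ = [1360×0.46/(4×5.67×10⁻⁸×4.21²)]^(1/4) = 111.69 K.
T₂ = [1360×0.41/(4×5.67×10⁻⁸×6.54²)]^(1/4) = 87.07 K.

T₁/T₂ ≈ 1.283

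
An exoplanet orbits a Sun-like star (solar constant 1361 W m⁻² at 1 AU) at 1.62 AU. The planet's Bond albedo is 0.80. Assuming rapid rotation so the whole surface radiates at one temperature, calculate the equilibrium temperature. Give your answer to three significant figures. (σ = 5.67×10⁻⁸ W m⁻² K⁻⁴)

T_eq ≈ 146 K

Flux at 1.62 AU: S = 1361/1.62² = 519 W m⁻².
Energy balance: absorbed = emitted ⇒ πR²·S(1−A) = 4πR²·σT_eq⁴, so T_eq⁴ = S(1−A)/(4σ).
T_eq = [519 × 0.20 / (4 × 5.67×10⁻⁸)]^(1/4) = (4.57×10⁸)^(1/4) = 146 K.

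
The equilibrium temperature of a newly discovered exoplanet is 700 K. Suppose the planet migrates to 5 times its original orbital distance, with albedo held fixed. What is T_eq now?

T_eq ∝ L^(1/4) · d^(−1/2).
T′ = 700 / 5^(1/2) = 313 K.

T_eq ≈ 313 K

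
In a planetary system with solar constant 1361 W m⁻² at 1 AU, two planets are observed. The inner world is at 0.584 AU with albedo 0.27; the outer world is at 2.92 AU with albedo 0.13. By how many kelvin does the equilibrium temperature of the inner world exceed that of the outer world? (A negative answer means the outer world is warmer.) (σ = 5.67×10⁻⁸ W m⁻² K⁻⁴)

ΔT ≈ 179.3 K

T_eq = [S₀(1−A)/(4σd²)]^(1/4), so T ∝ (1−A)^(1/4) / √d.
T₁ = [1361×0.73/(4×5.67×10⁻⁸×0.584²)]^(1/4) = 336.65 K.
T₂ = [1361×0.87/(4×5.67×10⁻⁸×2.92²)]^(1/4) = 157.30 K.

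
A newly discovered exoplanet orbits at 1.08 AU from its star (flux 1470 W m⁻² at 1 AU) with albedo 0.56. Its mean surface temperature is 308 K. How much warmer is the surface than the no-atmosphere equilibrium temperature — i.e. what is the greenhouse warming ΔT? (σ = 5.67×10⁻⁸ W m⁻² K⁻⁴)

ΔT ≈ 85.6 K

S = 1470/1.08² = 1260 W m⁻².
T_eq = [S(1−A)/(4σ)]^(1/4) = [1260×0.44/(4×5.67×10⁻⁸)]^(1/4) = 222.4 K.
ΔT = T_surf − T_eq = 308 − 222.4.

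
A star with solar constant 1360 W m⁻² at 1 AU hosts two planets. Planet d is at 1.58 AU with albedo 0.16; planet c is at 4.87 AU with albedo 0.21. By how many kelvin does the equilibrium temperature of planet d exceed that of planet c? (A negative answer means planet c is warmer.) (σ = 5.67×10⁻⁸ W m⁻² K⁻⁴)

T_eq = [S₀(1−A)/(4σd²)]^(1/4), so T ∝ (1−A)^(1/4) / √d.
T₁ = [1360×0.84/(4×5.67×10⁻⁸×1.58²)]^(1/4) = 211.94 K.
T₂ = [1360×0.79/(4×5.67×10⁻⁸×4.87²)]^(1/4) = 118.88 K.

ΔT ≈ 93.1 K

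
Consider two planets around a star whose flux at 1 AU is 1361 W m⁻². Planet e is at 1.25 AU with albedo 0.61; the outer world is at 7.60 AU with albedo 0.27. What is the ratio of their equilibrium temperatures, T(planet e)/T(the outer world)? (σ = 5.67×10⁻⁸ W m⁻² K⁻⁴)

T_eq = [S₀(1−A)/(4σd²)]^(1/4), so T ∝ (1−A)^(1/4) / √d.
T₁ = [1361×0.39/(4×5.67×10⁻⁸×1.25²)]^(1/4) = 196.73 K.
T₂ = [1361×0.73/(4×5.67×10⁻⁸×7.60²)]^(1/4) = 93.32 K.

T₁/T₂ ≈ 2.108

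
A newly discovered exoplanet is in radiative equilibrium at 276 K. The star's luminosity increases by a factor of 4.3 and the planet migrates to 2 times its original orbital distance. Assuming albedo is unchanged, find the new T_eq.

T_eq ∝ L^(1/4) · d^(−1/2).
T′ = 276 × 4.3^(1/4) / 2^(1/2) = 281 K.

T_eq ≈ 281 K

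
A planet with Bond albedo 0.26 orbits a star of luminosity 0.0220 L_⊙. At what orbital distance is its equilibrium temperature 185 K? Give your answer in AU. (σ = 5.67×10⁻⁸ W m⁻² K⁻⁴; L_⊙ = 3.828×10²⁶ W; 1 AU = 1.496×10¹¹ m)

d ≈ 0.289 AU

L = 0.0220 × 3.828×10²⁶ = 8.42×10²⁴ W.
From T_eq⁴ = L(1−A)/(16πσd²): d = √[L(1−A)/(16πσT_eq⁴)].
d = √[8.42×10²⁴ × 0.74 / (16π × 5.67×10⁻⁸ × (185)⁴)] = 4.32×10¹⁰ m = 0.289 AU.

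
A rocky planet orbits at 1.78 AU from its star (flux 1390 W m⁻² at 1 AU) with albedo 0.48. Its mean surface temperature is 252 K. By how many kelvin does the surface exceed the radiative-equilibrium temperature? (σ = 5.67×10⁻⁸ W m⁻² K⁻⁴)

ΔT ≈ 73.9 K

S = 1390/1.78² = 438.7 W m⁻².
T_eq = [S(1−A)/(4σ)]^(1/4) = [438.7×0.52/(4×5.67×10⁻⁸)]^(1/4) = 178.1 K.
ΔT = T_surf − T_eq = 252 − 178.1.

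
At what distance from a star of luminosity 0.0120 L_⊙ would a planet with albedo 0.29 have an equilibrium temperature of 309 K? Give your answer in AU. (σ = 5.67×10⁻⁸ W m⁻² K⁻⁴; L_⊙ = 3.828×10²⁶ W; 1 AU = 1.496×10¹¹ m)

L = 0.0120 × 3.828×10²⁶ = 4.59×10²⁴ W.
From T_eq⁴ = L(1−A)/(16πσd²): d = √[L(1−A)/(16πσT_eq⁴)].
d = √[4.59×10²⁴ × 0.71 / (16π × 5.67×10⁻⁸ × (309)⁴)] = 1.12×10¹⁰ m = 0.0749 AU.

d ≈ 0.0749 AU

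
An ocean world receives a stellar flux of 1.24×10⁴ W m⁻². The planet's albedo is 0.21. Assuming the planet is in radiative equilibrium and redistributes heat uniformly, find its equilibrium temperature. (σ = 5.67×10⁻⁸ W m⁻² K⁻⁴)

Energy balance: absorbed = emitted ⇒ πR²·S(1−A) = 4πR²·σT_eq⁴, so T_eq⁴ = S(1−A)/(4σ).
T_eq = [1.24×10⁴ × 0.79 / (4 × 5.67×10⁻⁸)]^(1/4) = (4.32×10¹⁰)^(1/4) = 456 K.

T_eq ≈ 456 K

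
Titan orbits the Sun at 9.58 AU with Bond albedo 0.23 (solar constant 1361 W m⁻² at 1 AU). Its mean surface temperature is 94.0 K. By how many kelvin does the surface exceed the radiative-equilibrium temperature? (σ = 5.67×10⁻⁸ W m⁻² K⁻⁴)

S = 1361/9.58² = 14.83 W m⁻².
T_eq = [S(1−A)/(4σ)]^(1/4) = [14.83×0.77/(4×5.67×10⁻⁸)]^(1/4) = 84.2 K.
ΔT = T_surf − T_eq = 94 − 84.2.

ΔT ≈ 9.8 K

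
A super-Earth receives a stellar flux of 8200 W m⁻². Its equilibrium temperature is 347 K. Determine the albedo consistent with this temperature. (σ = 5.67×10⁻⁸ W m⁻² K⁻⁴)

From T_eq⁴ = S(1−A)/(4σ): 1−A = 4σT_eq⁴/S.
1−A = 4 × 5.67×10⁻⁸ × (347)⁴ / 8200 = 0.401.

A ≈ 0.60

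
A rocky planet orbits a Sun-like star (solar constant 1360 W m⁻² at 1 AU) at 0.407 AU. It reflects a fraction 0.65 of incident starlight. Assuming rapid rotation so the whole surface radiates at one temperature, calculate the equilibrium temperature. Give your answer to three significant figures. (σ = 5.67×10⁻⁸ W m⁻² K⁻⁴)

Flux at 0.407 AU: S = 1360/0.407² = 8210 W m⁻².
Energy balance: absorbed = emitted ⇒ πR²·S(1−A) = 4πR²·σT_eq⁴, so T_eq⁴ = S(1−A)/(4σ).
T_eq = [8210 × 0.35 / (4 × 5.67×10⁻⁸)]^(1/4) = (1.27×10¹⁰)^(1/4) = 336 K.

T_eq ≈ 336 K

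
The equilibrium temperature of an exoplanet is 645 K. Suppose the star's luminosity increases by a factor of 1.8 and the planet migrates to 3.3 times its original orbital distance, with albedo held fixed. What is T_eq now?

T_eq ≈ 411 K

T_eq ∝ L^(1/4) · d^(−1/2).
T′ = 645 × 1.8^(1/4) / 3.3^(1/2) = 411 K.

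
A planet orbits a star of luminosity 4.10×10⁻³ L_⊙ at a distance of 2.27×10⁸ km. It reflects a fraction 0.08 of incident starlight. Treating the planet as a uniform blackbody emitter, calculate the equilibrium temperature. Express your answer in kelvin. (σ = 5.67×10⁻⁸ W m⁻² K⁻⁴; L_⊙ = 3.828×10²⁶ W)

d = 2.27×10⁸ km = 2.27×10¹¹ m.
L = 4.10×10⁻³ × 3.828×10²⁶ = 1.57×10²⁴ W.
Flux: S = L/(4πd²) = 1.57×10²⁴/(4π×(2.27×10¹¹)²) = 2.42 W m⁻².
Energy balance: absorbed = emitted ⇒ πR²·S(1−A) = 4πR²·σT_eq⁴, so T_eq⁴ = S(1−A)/(4σ).
T_eq = [2.42 × 0.92 / (4 × 5.67×10⁻⁸)]^(1/4) = (9.83×10⁶)^(1/4) = 56.0 K.

T_eq ≈ 56.0 K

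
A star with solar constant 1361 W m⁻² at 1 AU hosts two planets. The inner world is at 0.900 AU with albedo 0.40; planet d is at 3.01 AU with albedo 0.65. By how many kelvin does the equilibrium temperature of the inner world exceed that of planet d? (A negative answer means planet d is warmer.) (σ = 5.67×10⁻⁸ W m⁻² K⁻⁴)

T_eq = [S₀(1−A)/(4σd²)]^(1/4), so T ∝ (1−A)^(1/4) / √d.
T₁ = [1361×0.60/(4×5.67×10⁻⁸×0.900²)]^(1/4) = 258.21 K.
T₂ = [1361×0.35/(4×5.67×10⁻⁸×3.01²)]^(1/4) = 123.39 K.

ΔT ≈ 134.8 K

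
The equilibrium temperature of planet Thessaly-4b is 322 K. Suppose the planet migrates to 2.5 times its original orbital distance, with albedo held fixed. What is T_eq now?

T_eq ∝ L^(1/4) · d^(−1/2).
T′ = 322 / 2.5^(1/2) = 204 K.

T_eq ≈ 204 K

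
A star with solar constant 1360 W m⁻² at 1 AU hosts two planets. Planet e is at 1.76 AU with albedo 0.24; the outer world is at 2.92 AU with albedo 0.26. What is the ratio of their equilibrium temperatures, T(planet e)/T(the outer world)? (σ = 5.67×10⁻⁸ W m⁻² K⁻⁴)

T₁/T₂ ≈ 1.297

T_eq = [S₀(1−A)/(4σd²)]^(1/4), so T ∝ (1−A)^(1/4) / √d.
T₁ = [1360×0.76/(4×5.67×10⁻⁸×1.76²)]^(1/4) = 195.85 K.
T₂ = [1360×0.74/(4×5.67×10⁻⁸×2.92²)]^(1/4) = 151.04 K.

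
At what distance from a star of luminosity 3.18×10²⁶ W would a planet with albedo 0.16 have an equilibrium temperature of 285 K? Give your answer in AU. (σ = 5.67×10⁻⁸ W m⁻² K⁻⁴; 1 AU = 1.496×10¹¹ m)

From T_eq⁴ = L(1−A)/(16πσd²): d = √[L(1−A)/(16πσT_eq⁴)].
d = √[3.18×10²⁶ × 0.84 / (16π × 5.67×10⁻⁸ × (285)⁴)] = 1.19×10¹¹ m = 0.797 AU.

d ≈ 0.797 AU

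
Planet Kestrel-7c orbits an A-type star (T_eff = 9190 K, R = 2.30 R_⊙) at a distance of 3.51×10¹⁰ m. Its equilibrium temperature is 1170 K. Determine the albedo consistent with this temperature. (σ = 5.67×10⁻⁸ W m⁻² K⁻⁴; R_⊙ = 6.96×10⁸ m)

A ≈ 0.49

R_⋆ = 2.30 × 6.96×10⁸ = 1.60×10⁹ m.
L = 4πR_⋆²σT_⋆⁴ = 4π(1.60×10⁹)² × 5.67×10⁻⁸ × (9190)⁴ = 1.30×10²⁸ W.
S = L/(4πd²) = 8.41×10⁵ W m⁻².
From T_eq⁴ = S(1−A)/(4σ): 1−A = 4σT_eq⁴/S.
1−A = 4 × 5.67×10⁻⁸ × (1170)⁴ / 8.41×10⁵ = 0.505.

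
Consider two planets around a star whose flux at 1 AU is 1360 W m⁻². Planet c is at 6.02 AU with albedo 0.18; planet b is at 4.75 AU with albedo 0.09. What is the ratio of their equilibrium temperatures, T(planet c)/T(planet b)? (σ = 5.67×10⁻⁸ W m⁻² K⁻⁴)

T₁/T₂ ≈ 0.865

T_eq = [S₀(1−A)/(4σd²)]^(1/4), so T ∝ (1−A)^(1/4) / √d.
T₁ = [1360×0.82/(4×5.67×10⁻⁸×6.02²)]^(1/4) = 107.93 K.
T₂ = [1360×0.91/(4×5.67×10⁻⁸×4.75²)]^(1/4) = 124.71 K.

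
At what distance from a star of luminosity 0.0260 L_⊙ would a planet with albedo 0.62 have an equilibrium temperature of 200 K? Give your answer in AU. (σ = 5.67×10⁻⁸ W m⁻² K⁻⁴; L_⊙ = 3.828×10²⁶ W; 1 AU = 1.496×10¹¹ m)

L = 0.0260 × 3.828×10²⁶ = 9.95×10²⁴ W.
From T_eq⁴ = L(1−A)/(16πσd²): d = √[L(1−A)/(16πσT_eq⁴)].
d = √[9.95×10²⁴ × 0.38 / (16π × 5.67×10⁻⁸ × (200)⁴)] = 2.88×10¹⁰ m = 0.193 AU.

d ≈ 0.193 AU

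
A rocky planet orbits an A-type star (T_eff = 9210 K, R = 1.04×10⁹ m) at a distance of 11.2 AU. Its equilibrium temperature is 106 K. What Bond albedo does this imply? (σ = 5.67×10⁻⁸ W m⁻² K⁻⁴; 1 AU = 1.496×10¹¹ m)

A ≈ 0.82

d = 11.2 AU = 1.68×10¹² m.
L = 4πR_⋆²σT_⋆⁴ = 4π(1.04×10⁹)² × 5.67×10⁻⁸ × (9210)⁴ = 5.54×10²⁷ W.
S = L/(4πd²) = 157 W m⁻².
From T_eq⁴ = S(1−A)/(4σ): 1−A = 4σT_eq⁴/S.
1−A = 4 × 5.67×10⁻⁸ × (106)⁴ / 157 = 0.182.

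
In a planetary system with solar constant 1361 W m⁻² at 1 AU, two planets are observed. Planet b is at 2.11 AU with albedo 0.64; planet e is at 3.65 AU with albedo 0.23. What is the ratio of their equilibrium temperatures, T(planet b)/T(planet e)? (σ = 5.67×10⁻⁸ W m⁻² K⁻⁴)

T₁/T₂ ≈ 1.088

T_eq = [S₀(1−A)/(4σd²)]^(1/4), so T ∝ (1−A)^(1/4) / √d.
T₁ = [1361×0.36/(4×5.67×10⁻⁸×2.11²)]^(1/4) = 148.42 K.
T₂ = [1361×0.77/(4×5.67×10⁻⁸×3.65²)]^(1/4) = 136.47 K.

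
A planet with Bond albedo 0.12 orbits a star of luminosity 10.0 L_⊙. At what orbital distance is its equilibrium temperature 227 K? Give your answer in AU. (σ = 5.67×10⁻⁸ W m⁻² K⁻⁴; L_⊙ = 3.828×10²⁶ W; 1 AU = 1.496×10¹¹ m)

d ≈ 4.46 AU

L = 10.0 × 3.828×10²⁶ = 3.83×10²⁷ W.
From T_eq⁴ = L(1−A)/(16πσd²): d = √[L(1−A)/(16πσT_eq⁴)].
d = √[3.83×10²⁷ × 0.88 / (16π × 5.67×10⁻⁸ × (227)⁴)] = 6.67×10¹¹ m = 4.46 AU.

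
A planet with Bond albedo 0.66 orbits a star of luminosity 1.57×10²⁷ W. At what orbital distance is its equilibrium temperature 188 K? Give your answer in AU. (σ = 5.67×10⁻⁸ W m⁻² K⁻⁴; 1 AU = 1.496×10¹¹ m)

d ≈ 2.59 AU

From T_eq⁴ = L(1−A)/(16πσd²): d = √[L(1−A)/(16πσT_eq⁴)].
d = √[1.57×10²⁷ × 0.34 / (16π × 5.67×10⁻⁸ × (188)⁴)] = 3.87×10¹¹ m = 2.59 AU.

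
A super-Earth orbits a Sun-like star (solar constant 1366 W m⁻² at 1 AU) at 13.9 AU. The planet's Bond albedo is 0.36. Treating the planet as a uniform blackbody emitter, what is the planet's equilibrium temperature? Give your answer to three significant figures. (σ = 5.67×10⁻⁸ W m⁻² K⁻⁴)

T_eq ≈ 66.8 K

Flux at 13.9 AU: S = 1366/13.9² = 7.07 W m⁻².
Energy balance: absorbed = emitted ⇒ πR²·S(1−A) = 4πR²·σT_eq⁴, so T_eq⁴ = S(1−A)/(4σ).
T_eq = [7.07 × 0.64 / (4 × 5.67×10⁻⁸)]^(1/4) = (2.00×10⁷)^(1/4) = 66.8 K.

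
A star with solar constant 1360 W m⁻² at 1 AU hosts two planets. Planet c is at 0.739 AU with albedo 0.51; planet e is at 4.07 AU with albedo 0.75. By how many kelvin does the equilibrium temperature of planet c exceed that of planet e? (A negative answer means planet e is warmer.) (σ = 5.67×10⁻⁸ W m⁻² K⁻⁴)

T_eq = [S₀(1−A)/(4σd²)]^(1/4), so T ∝ (1−A)^(1/4) / √d.
T₁ = [1360×0.49/(4×5.67×10⁻⁸×0.739²)]^(1/4) = 270.83 K.
T₂ = [1360×0.25/(4×5.67×10⁻⁸×4.07²)]^(1/4) = 97.54 K.

ΔT ≈ 173.3 K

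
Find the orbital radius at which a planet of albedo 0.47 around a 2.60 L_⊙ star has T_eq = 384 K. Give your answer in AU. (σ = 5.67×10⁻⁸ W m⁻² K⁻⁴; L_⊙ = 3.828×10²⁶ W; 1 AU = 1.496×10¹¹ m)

L = 2.60 × 3.828×10²⁶ = 9.95×10²⁶ W.
From T_eq⁴ = L(1−A)/(16πσd²): d = √[L(1−A)/(16πσT_eq⁴)].
d = √[9.95×10²⁶ × 0.53 / (16π × 5.67×10⁻⁸ × (384)⁴)] = 9.23×10¹⁰ m = 0.617 AU.

d ≈ 0.617 AU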